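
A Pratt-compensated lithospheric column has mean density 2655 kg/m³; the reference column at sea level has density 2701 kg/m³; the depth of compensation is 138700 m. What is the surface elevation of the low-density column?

ρ_ref D = ρ (D + h) → h = D (ρ_ref − ρ)/ρ.
h = 138700 m × (2701 − 2655)/2655 = 2400 m.

2400 m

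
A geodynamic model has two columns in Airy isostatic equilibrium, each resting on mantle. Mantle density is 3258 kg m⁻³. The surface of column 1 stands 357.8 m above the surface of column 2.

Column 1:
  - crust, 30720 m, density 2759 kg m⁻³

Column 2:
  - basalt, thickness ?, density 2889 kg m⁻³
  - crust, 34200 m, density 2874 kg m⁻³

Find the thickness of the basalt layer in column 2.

Take the compensation level at the base of the deeper column (depth z_c below the surface of column 1) and equate Σ ρ_i t_i down to z_c; mantle fills any gap and the z_c terms cancel.
Column 1: 30720×2759 + (z_c − 30720)×3258
Column 2: 357.8×0 + x×2889 + 34200×2874 + (z_c − 357.8 − 34200 − x)×3258
The z_c×3258 term appears on both sides and cancels. Collect the known terms of each column as K = Σ(ρt)_known − 3258 × (depth of known layers): K_1 = 84756480 − 3258×30720 = −15329280; K_2 = 98290800 − 3258×(357.8 + 34200) = −14298512.4.
Balance: K_1 = K_2 − x×(3258 − 2889), so x = (K_2 − K_1)/(3258 − 2889) = 1030770/369 = 2790 m.

2790 m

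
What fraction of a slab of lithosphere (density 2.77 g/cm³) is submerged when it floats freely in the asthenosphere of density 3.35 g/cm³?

82.7%

Submerged fraction = ρ_obj/ρ_fluid = 2.77/3.35 = 82.7%.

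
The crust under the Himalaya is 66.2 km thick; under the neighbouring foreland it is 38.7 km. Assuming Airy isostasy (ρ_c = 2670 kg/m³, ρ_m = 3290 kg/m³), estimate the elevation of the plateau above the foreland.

Excess crust Δ = 66.2 km − 38.7 km = 27.5 km, split between elevation h and root r with h + r = Δ.
Airy balance ρ_c h = (ρ_m − ρ_c) r gives r = h ρ_c/(ρ_m − ρ_c), so h (1 + ρ_c/(ρ_m − ρ_c)) = Δ, i.e. h = Δ (ρ_m − ρ_c)/ρ_m.
h = 27.5 km × 620/3290 = 5.18 km.

5.18 km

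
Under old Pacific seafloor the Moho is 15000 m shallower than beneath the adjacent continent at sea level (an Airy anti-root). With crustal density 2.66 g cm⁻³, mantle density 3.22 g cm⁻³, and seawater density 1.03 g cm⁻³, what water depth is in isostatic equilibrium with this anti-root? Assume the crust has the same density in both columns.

5150 m

Replacing a thickness d of crust by seawater at the top must be balanced by replacing crust with mantle at the base: d (ρ_c − ρ_w) = a (ρ_m − ρ_c).
d = a (ρ_m − ρ_c)/(ρ_c − ρ_w) = 15000 m × 0.56/1.63 = 5150 m.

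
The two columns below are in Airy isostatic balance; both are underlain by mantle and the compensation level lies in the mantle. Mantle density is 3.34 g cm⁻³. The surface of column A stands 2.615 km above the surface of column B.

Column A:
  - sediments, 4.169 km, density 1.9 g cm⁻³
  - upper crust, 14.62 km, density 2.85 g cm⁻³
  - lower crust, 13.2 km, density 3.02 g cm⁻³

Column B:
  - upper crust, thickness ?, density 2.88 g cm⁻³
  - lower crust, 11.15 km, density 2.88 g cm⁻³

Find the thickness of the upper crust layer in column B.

Take the compensation level at the base of the deeper column (depth z_c below the surface of column A) and equate Σ ρ_i t_i down to z_c; mantle fills any gap and the z_c terms cancel.
Column A: 4.169×1.9 + 14.62×2.85 + 13.2×3.02 + (z_c − 31.989)×3.34
Column B: 2.615×0 + x×2.88 + 11.15×2.88 + (z_c − 2.615 − 11.15 − x)×3.34
The z_c×3.34 term appears on both sides and cancels. Collect the known terms of each column as K = Σ(ρt)_known − 3.34 × (depth of known layers): K_A = 89.4521 − 3.34×31.989 = −17.39116; K_B = 32.112 − 3.34×(2.615 + 11.15) = −13.8631.
Balance: K_A = K_B − x×(3.34 − 2.88), so x = (K_B − K_A)/(3.34 − 2.88) = 3.52806/0.46 = 7.67 km.

7.67 km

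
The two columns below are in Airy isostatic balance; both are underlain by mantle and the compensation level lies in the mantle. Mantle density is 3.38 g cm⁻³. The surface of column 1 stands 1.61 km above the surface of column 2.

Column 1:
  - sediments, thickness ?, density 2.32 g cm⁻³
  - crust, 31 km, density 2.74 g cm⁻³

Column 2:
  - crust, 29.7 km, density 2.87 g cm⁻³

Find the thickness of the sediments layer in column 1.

Take the compensation level at the base of the deeper column (depth z_c below the surface of column 1) and equate Σ ρ_i t_i down to z_c; mantle fills any gap and the z_c terms cancel.
Column 1: x×2.32 + 31×2.74 + (z_c − 31 − x)×3.38
Column 2: 1.61×0 + 29.7×2.87 + (z_c − 1.61 − 29.7)×3.38
The z_c×3.38 term appears on both sides and cancels. Collect the known terms of each column as K = Σ(ρt)_known − 3.38 × (depth of known layers): K_1 = 84.94 − 3.38×31 = −19.84; K_2 = 85.239 − 3.38×(1.61 + 29.7) = −20.5888.
Balance: K_1 − x×(3.38 − 2.32) = K_2, so x = (K_1 − K_2)/(3.38 − 2.32) = 0.7488/1.06 = 0.706 km.

0.706 km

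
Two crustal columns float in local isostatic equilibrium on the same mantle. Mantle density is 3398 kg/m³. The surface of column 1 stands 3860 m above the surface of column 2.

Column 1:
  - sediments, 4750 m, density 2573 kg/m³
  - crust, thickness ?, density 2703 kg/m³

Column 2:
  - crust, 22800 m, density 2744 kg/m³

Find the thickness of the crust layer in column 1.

34700 m

Take the compensation level at the base of the deeper column (depth z_c below the surface of column 1) and equate Σ ρ_i t_i down to z_c; mantle fills any gap and the z_c terms cancel.
Column 1: 4750×2573 + x×2703 + (z_c − 4750 − x)×3398
Column 2: 3860×0 + 22800×2744 + (z_c − 3860 − 22800)×3398
The z_c×3398 term appears on both sides and cancels. Collect the known terms of each column as K = Σ(ρt)_known − 3398 × (depth of known layers): K_1 = 12221750 − 3398×4750 = −3918750; K_2 = 62563200 − 3398×(3860 + 22800) = −28027480.
Balance: K_1 − x×(3398 − 2703) = K_2, so x = (K_1 − K_2)/(3398 − 2703) = 24108700/695 = 34700 m.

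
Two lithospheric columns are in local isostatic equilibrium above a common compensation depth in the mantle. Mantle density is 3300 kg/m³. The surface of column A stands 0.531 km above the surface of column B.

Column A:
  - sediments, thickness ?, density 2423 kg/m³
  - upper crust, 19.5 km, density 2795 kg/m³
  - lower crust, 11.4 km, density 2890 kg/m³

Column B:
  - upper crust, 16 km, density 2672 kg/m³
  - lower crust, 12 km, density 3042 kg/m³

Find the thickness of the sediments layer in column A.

0.427 km

Take the compensation level at the base of the deeper column (depth z_c below the surface of column A) and equate Σ ρ_i t_i down to z_c; mantle fills any gap and the z_c terms cancel.
Column A: x×2423 + 19.5×2795 + 11.4×2890 + (z_c − 30.9 − x)×3300
Column B: 0.531×0 + 16×2672 + 12×3042 + (z_c − 0.531 − 28)×3300
The z_c×3300 term appears on both sides and cancels. Collect the known terms of each column as K = Σ(ρt)_known − 3300 × (depth of known layers): K_A = 87448.5 − 3300×30.9 = −14521.5; K_B = 79256 − 3300×(0.531 + 28) = −14896.3.
Balance: K_A − x×(3300 − 2423) = K_B, so x = (K_A − K_B)/(3300 − 2423) = 374.8/877 = 0.427 km.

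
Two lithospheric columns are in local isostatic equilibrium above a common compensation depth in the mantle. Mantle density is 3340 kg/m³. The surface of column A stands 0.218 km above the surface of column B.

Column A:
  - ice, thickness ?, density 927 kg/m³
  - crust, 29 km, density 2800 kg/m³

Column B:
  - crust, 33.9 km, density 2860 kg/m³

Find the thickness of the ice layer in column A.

Take the compensation level at the base of the deeper column (depth z_c below the surface of column A) and equate Σ ρ_i t_i down to z_c; mantle fills any gap and the z_c terms cancel.
Column A: x×927 + 29×2800 + (z_c − 29 − x)×3340
Column B: 0.218×0 + 33.9×2860 + (z_c − 0.218 − 33.9)×3340
The z_c×3340 term appears on both sides and cancels. Collect the known terms of each column as K = Σ(ρt)_known − 3340 × (depth of known layers): K_A = 81200 − 3340×29 = −15660; K_B = 96954 − 3340×(0.218 + 33.9) = −17000.12.
Balance: K_A − x×(3340 − 927) = K_B, so x = (K_A − K_B)/(3340 − 927) = 1340.12/2413 = 0.555 km.

0.555 km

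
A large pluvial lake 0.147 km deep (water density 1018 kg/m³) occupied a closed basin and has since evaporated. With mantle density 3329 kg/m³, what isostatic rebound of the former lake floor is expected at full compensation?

u = d ρ_w/ρ_m = 0.147 km × 1018/3329 = 0.045 km.

0.045 km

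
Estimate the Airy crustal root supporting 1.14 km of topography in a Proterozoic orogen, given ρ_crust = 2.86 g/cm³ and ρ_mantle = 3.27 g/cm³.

7.95 km

Equating mass per unit area of the two columns: the weight of the topography is balanced by the buoyancy of the root, ρ_c h = (ρ_m − ρ_c) r.
r = h · ρ_c / (ρ_m − ρ_c) = 1.14 km × 2.86 / (3.27 − 2.86) = 7.95 km.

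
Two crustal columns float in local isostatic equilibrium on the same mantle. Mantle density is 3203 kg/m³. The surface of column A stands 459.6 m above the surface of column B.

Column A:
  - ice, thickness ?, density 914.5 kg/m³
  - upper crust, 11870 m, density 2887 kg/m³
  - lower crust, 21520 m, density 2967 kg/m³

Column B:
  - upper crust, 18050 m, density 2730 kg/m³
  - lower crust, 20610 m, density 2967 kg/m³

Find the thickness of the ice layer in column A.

Take the compensation level at the base of the deeper column (depth z_c below the surface of column A) and equate Σ ρ_i t_i down to z_c; mantle fills any gap and the z_c terms cancel.
Column A: x×914.5 + 11870×2887 + 21520×2967 + (z_c − 33390 − x)×3203
Column B: 459.6×0 + 18050×2730 + 20610×2967 + (z_c − 459.6 − 38660)×3203
The z_c×3203 term appears on both sides and cancels. Collect the known terms of each column as K = Σ(ρt)_known − 3203 × (depth of known layers): K_A = 98118530 − 3203×33390 = −8829640; K_B = 110426370 − 3203×(459.6 + 38660) = −14873708.8.
Balance: K_A − x×(3203 − 914.5) = K_B, so x = (K_A − K_B)/(3203 − 914.5) = 6044070/2288.5 = 2640 m.

2640 m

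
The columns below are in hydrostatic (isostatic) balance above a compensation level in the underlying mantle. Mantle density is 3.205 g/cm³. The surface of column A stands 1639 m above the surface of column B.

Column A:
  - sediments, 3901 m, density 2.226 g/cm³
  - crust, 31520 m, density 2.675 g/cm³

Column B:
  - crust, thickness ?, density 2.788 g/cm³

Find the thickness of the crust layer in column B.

Take the compensation level at the base of the deeper column (depth z_c below the surface of column A) and equate Σ ρ_i t_i down to z_c; mantle fills any gap and the z_c terms cancel.
Column A: 3901×2.226 + 31520×2.675 + (z_c − 35421)×3.205
Column B: 1639×0 + x×2.788 + (z_c − 1639 − 0 − x)×3.205
The z_c×3.205 term appears on both sides and cancels. Collect the known terms of each column as K = Σ(ρt)_known − 3.205 × (depth of known layers): K_A = 92999.626 − 3.205×35421 = −20524.679; K_B = 0 − 3.205×(1639 + 0) = −5252.995.
Balance: K_A = K_B − x×(3.205 − 2.788), so x = (K_B − K_A)/(3.205 − 2.788) = 15271.7/0.417 = 36600 m.

36600 m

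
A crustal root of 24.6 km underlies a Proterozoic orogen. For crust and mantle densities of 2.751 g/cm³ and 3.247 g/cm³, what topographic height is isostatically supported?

Balancing pressure at the compensation depth: ρ_c h = (ρ_m − ρ_c) r.
h = r (ρ_m − ρ_c) / ρ_c = 24.6 km × (3.247 − 2.751) / 2.751 = 4.44 km.

4.44 km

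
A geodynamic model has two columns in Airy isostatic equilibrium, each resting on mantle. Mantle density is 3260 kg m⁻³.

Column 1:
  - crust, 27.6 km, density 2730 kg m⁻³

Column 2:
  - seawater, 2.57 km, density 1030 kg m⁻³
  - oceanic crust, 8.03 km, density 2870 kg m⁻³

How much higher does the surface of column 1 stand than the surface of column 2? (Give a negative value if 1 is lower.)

For any compensation level in the mantle, the mantle terms cancel and isostasy reduces to e = (Σt_1 − Σt_2) − (Σ(ρt)_1 − Σ(ρt)_2) / ρ_m.
Σt_1 = 27.6 km; Σt_2 = 10.6 km; Σ(ρt)_1 = 75348; Σ(ρt)_2 = 25693.2 (in km·kg m⁻³).
e = (27.6 − 10.6) − (75348 − 25693.2) / 3260 = 1.77 km.

1.77 km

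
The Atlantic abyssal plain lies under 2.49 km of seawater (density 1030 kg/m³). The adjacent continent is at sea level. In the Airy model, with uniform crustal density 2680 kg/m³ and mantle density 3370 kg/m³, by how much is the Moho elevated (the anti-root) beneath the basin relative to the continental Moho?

By Archimedes' principle applied to the lithosphere: replacing crust with seawater at the top is compensated by replacing crust with mantle at the base: d (ρ_c − ρ_w) = a (ρ_m − ρ_c).
a = d (ρ_c − ρ_w)/(ρ_m − ρ_c) = 2.49 km × 1650/690 = 5.95 km.

5.95 km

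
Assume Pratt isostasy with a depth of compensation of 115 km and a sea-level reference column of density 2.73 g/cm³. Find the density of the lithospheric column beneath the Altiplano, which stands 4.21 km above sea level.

Pratt balance: ρ_ref D = ρ (D + h).
ρ = ρ_ref D/(D + h) = 2.73 × 115 km/(115 km + 4.21 km) = 2.63 g/cm³.

2.63 g/cm³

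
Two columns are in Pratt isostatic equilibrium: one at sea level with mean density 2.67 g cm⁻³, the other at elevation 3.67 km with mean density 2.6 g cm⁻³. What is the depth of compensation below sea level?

136 km

ρ_ref D = ρ (D + h) → D (ρ_ref − ρ) = ρ h.
D = ρ h/(ρ_ref − ρ) = 2.6 × 3.67 km/(2.67 − 2.6) = 136 km.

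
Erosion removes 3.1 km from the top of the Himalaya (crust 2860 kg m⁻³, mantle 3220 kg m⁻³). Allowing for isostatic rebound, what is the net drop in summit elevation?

0.347 km

Rebound u = e ρ_c/ρ_m = 3.1 km × 2860/3220 = 2.753 km.
Net surface drop = e − u = 3.1 km − 2.753 km = e (ρ_m − ρ_c)/ρ_m = 0.347 km.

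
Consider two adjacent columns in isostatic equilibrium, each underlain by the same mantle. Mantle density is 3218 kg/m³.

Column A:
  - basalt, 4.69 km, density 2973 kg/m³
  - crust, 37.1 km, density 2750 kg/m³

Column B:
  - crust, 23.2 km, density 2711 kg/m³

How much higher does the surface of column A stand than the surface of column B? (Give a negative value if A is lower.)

For any compensation level in the mantle, the mantle terms cancel and isostasy reduces to e = (Σt_A − Σt_B) − (Σ(ρt)_A − Σ(ρt)_B) / ρ_m.
Σt_A = 41.79 km; Σt_B = 23.2 km; Σ(ρt)_A = 115968.37; Σ(ρt)_B = 62895.2 (in km·kg/m³).
e = (41.79 − 23.2) − (115968.37 − 62895.2) / 3218 = 2.1 km.

2.1 km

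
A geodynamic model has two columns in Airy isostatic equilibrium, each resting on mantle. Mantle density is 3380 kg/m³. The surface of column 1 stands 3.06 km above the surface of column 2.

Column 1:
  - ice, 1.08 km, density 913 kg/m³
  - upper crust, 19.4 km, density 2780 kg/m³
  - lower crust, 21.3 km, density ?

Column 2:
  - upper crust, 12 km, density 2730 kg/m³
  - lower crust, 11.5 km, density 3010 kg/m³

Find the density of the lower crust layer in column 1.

Take the compensation level at the base of the deeper column (depth z_c below the surface of column 1) and equate Σ ρ_i t_i down to z_c; mantle fills any gap and the z_c terms cancel.
Column 1: 1.08×913 + 19.4×2780 + 21.3×ρ + (z_c − 41.78)×3380
Column 2: 3.06×0 + 12×2730 + 11.5×3010 + (z_c − 3.06 − 23.5)×3380
The z_c×3380 term appears on both sides and cancels. Collect the known terms of each column as K = Σ(ρt)_known − 3380 × (depth of known layers): K_1 = 54918.04 − 3380×41.78 = −86298.36; K_2 = 67375 − 3380×(3.06 + 23.5) = −22397.8.
Balance: K_1 + 21.3×ρ = K_2, so ρ = (K_2 − K_1)/21.3 = 63900.6/21.3 = 3000 kg/m³.

3000 kg/m³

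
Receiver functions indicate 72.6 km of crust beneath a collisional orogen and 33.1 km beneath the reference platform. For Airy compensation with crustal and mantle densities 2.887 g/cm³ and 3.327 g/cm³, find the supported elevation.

Excess crust Δ = 72.6 km − 33.1 km = 39.5 km, split between elevation h and root r with h + r = Δ.
Airy balance ρ_c h = (ρ_m − ρ_c) r gives r = h ρ_c/(ρ_m − ρ_c), so h (1 + ρ_c/(ρ_m − ρ_c)) = Δ, i.e. h = Δ (ρ_m − ρ_c)/ρ_m.
h = 39.5 km × 0.44/3.327 = 5.22 km.

5.22 km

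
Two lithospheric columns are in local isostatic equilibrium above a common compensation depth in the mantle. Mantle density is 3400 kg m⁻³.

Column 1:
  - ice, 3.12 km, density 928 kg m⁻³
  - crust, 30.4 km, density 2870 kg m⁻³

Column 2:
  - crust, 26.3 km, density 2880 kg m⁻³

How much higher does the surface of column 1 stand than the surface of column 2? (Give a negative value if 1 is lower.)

For any compensation level in the mantle, the mantle terms cancel and isostasy reduces to e = (Σt_1 − Σt_2) − (Σ(ρt)_1 − Σ(ρt)_2) / ρ_m.
Σt_1 = 33.52 km; Σt_2 = 26.3 km; Σ(ρt)_1 = 90143.36; Σ(ρt)_2 = 75744 (in km·kg m⁻³).
e = (33.52 − 26.3) − (90143.36 − 75744) / 3400 = 2.98 km.

2.98 km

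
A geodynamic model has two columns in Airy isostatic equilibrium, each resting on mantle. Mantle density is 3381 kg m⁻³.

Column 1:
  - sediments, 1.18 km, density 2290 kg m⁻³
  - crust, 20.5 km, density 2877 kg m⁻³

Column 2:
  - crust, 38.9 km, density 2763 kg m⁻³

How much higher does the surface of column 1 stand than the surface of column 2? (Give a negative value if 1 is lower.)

−3.67 km

For any compensation level in the mantle, the mantle terms cancel and isostasy reduces to e = (Σt_1 − Σt_2) − (Σ(ρt)_1 − Σ(ρt)_2) / ρ_m.
Σt_1 = 21.68 km; Σt_2 = 38.9 km; Σ(ρt)_1 = 61680.7; Σ(ρt)_2 = 107480.7 (in km·kg m⁻³).
e = (21.68 − 38.9) − (61680.7 − 107480.7) / 3381 = −3.67 km.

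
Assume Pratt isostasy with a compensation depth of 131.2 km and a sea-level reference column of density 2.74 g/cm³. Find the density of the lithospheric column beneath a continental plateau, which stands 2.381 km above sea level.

Pratt balance: ρ_ref D = ρ (D + h).
ρ = ρ_ref D/(D + h) = 2.74 × 131.2 km/(131.2 km + 2.381 km) = 2.69 g/cm³.

2.69 g/cm³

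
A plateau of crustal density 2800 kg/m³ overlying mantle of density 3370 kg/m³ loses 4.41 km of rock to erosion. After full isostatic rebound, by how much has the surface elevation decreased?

Rebound u = e ρ_c/ρ_m = 4.41 km × 2800/3370 = 3.664 km.
Net surface drop = e − u = 4.41 km − 3.664 km = e (ρ_m − ρ_c)/ρ_m = 0.746 km.

0.746 km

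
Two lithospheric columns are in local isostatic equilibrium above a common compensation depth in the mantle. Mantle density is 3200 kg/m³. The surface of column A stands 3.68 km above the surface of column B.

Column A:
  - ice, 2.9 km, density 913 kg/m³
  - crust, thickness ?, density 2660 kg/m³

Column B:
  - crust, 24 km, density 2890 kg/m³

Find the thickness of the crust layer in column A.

23.3 km

Take the compensation level at the base of the deeper column (depth z_c below the surface of column A) and equate Σ ρ_i t_i down to z_c; mantle fills any gap and the z_c terms cancel.
Column A: 2.9×913 + x×2660 + (z_c − 2.9 − x)×3200
Column B: 3.68×0 + 24×2890 + (z_c − 3.68 − 24)×3200
The z_c×3200 term appears on both sides and cancels. Collect the known terms of each column as K = Σ(ρt)_known − 3200 × (depth of known layers): K_A = 2647.7 − 3200×2.9 = −6632.3; K_B = 69360 − 3200×(3.68 + 24) = −19216.
Balance: K_A − x×(3200 − 2660) = K_B, so x = (K_A − K_B)/(3200 − 2660) = 12583.7/540 = 23.3 km.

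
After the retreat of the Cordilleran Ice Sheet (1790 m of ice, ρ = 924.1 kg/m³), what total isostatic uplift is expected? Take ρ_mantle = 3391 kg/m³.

488 m

Removing the load lets mantle flow back in; uplift u satisfies ρ_ice t = ρ_m u.
u = t ρ_ice/ρ_m = 1790 m × 924.1/3391 = 488 m.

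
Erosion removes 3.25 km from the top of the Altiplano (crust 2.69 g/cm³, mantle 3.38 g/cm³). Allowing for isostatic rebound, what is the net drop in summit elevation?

0.663 km

Rebound u = e ρ_c/ρ_m = 3.25 km × 2.69/3.38 = 2.587 km.
Net surface drop = e − u = 3.25 km − 2.587 km = e (ρ_m − ρ_c)/ρ_m = 0.663 km.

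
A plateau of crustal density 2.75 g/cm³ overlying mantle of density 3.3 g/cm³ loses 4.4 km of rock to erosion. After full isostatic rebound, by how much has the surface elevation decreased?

0.733 km

Rebound u = e ρ_c/ρ_m = 4.4 km × 2.75/3.3 = 3.667 km.
Net surface drop = e − u = 4.4 km − 3.667 km = e (ρ_m − ρ_c)/ρ_m = 0.733 km.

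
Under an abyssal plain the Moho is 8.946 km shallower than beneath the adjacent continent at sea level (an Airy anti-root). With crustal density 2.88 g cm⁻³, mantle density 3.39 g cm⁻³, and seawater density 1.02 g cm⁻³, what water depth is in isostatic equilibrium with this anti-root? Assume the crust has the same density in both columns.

Replacing a thickness d of crust by seawater at the top must be balanced by replacing crust with mantle at the base: d (ρ_c − ρ_w) = a (ρ_m − ρ_c).
d = a (ρ_m − ρ_c)/(ρ_c − ρ_w) = 8.946 km × 0.51/1.86 = 2.45 km.

2.45 km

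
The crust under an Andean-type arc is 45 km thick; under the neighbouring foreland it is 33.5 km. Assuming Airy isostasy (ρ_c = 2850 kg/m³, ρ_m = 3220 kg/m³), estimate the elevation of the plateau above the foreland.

1.32 km

Excess crust Δ = 45 km − 33.5 km = 11.5 km, split between elevation h and root r with h + r = Δ.
Airy balance ρ_c h = (ρ_m − ρ_c) r gives r = h ρ_c/(ρ_m − ρ_c), so h (1 + ρ_c/(ρ_m − ρ_c)) = Δ, i.e. h = Δ (ρ_m − ρ_c)/ρ_m.
h = 11.5 km × 370/3220 = 1.32 km.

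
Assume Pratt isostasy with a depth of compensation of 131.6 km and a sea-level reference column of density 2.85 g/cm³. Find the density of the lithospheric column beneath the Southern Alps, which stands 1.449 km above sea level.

Pratt balance: ρ_ref D = ρ (D + h).
ρ = ρ_ref D/(D + h) = 2.85 × 131.6 km/(131.6 km + 1.449 km) = 2.82 g/cm³.

2.82 g/cm³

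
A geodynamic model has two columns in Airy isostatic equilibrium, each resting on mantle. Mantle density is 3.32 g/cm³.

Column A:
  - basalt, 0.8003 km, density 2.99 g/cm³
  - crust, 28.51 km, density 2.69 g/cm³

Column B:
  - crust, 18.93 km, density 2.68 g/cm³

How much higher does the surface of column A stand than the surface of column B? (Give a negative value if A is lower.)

For any compensation level in the mantle, the mantle terms cancel and isostasy reduces to e = (Σt_A − Σt_B) − (Σ(ρt)_A − Σ(ρt)_B) / ρ_m.
Σt_A = 29.3103 km; Σt_B = 18.93 km; Σ(ρt)_A = 79.084797; Σ(ρt)_B = 50.7324 (in km·g/cm³).
e = (29.3103 − 18.93) − (79.084797 − 50.7324) / 3.32 = 1.84 km.

1.84 km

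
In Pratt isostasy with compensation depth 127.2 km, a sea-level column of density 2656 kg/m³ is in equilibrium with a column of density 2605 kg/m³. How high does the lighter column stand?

2.49 km

ρ_ref D = ρ (D + h) → h = D (ρ_ref − ρ)/ρ.
h = 127.2 km × (2656 − 2605)/2605 = 2.49 km.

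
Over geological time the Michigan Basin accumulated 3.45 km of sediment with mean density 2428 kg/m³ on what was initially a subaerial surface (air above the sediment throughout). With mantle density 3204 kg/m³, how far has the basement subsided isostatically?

2.61 km

Subaerial load: s = t ρ_sed / ρ_m = 3.45 km × 2428/3204 = 2.61 km.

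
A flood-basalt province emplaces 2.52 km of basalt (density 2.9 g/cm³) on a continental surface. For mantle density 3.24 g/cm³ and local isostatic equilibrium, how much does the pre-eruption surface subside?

2.26 km

Subaerial loading: s = t ρ_load / ρ_m.
s = 2.52 km × 2.9/3.24 = 2.26 km.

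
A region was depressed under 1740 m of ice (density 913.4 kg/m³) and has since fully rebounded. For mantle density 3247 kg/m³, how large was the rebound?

489 m

Removing the load lets mantle flow back in; uplift u satisfies ρ_ice t = ρ_m u.
u = t ρ_ice/ρ_m = 1740 m × 913.4/3247 = 489 m.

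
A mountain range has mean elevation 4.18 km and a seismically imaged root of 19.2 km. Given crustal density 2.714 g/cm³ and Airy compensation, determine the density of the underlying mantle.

3.3 g/cm³

Airy balance: ρ_c h = (ρ_m − ρ_c) r → ρ_m = ρ_c (1 + h/r).
ρ_m = 2.714 × (1 + 4.18 km/19.2 km) = 3.3 g/cm³.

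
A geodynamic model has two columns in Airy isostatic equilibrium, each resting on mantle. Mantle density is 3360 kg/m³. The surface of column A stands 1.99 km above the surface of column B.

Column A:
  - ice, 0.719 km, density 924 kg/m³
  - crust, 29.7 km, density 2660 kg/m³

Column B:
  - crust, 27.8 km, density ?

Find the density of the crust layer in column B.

2790 kg/m³

Take the compensation level at the base of the deeper column (depth z_c below the surface of column A) and equate Σ ρ_i t_i down to z_c; mantle fills any gap and the z_c terms cancel.
Column A: 0.719×924 + 29.7×2660 + (z_c − 30.419)×3360
Column B: 1.99×0 + 27.8×ρ + (z_c − 1.99 − 27.8)×3360
The z_c×3360 term appears on both sides and cancels. Collect the known terms of each column as K = Σ(ρt)_known − 3360 × (depth of known layers): K_A = 79666.356 − 3360×30.419 = −22541.484; K_B = 0 − 3360×(1.99 + 27.8) = −100094.4.
Balance: K_A = K_B + 27.8×ρ, so ρ = (K_A − K_B)/27.8 = 77552.9/27.8 = 2790 kg/m³.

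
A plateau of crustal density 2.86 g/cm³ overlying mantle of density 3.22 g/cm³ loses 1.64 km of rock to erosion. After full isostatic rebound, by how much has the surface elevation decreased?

Rebound u = e ρ_c/ρ_m = 1.64 km × 2.86/3.22 = 1.457 km.
Net surface drop = e − u = 1.64 km − 1.457 km = e (ρ_m − ρ_c)/ρ_m = 0.183 km.

0.183 km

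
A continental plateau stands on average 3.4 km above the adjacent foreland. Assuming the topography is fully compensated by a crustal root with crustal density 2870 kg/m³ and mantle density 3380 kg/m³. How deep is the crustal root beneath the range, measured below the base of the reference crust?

19.1 km

For local isostatic compensation: the weight of the topography is balanced by the buoyancy of the root, ρ_c h = (ρ_m − ρ_c) r.
r = h · ρ_c / (ρ_m − ρ_c) = 3.4 km × 2870 / (3380 − 2870) = 19.1 km.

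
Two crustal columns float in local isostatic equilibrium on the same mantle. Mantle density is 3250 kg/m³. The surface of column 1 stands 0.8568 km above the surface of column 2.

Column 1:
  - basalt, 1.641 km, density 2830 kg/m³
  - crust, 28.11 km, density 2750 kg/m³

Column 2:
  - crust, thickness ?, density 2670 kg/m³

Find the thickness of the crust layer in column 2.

Take the compensation level at the base of the deeper column (depth z_c below the surface of column 1) and equate Σ ρ_i t_i down to z_c; mantle fills any gap and the z_c terms cancel.
Column 1: 1.641×2830 + 28.11×2750 + (z_c − 29.751)×3250
Column 2: 0.8568×0 + x×2670 + (z_c − 0.8568 − 0 − x)×3250
The z_c×3250 term appears on both sides and cancels. Collect the known terms of each column as K = Σ(ρt)_known − 3250 × (depth of known layers): K_1 = 81946.53 − 3250×29.751 = −14744.22; K_2 = 0 − 3250×(0.8568 + 0) = −2784.6.
Balance: K_1 = K_2 − x×(3250 − 2670), so x = (K_2 − K_1)/(3250 − 2670) = 11959.6/580 = 20.6 km.

20.6 km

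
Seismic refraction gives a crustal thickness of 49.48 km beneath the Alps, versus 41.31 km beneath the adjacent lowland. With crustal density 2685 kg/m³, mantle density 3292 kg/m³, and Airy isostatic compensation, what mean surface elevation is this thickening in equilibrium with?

1.51 km

Excess crust Δ = 49.48 km − 41.31 km = 8.17 km, split between elevation h and root r with h + r = Δ.
Airy balance ρ_c h = (ρ_m − ρ_c) r gives r = h ρ_c/(ρ_m − ρ_c), so h (1 + ρ_c/(ρ_m − ρ_c)) = Δ, i.e. h = Δ (ρ_m − ρ_c)/ρ_m.
h = 8.17 km × 607/3292 = 1.51 km.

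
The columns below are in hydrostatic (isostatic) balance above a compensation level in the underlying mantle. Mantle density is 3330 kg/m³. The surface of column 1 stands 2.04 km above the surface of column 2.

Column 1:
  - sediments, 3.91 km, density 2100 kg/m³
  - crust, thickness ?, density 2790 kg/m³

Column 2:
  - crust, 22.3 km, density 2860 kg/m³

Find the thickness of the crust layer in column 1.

23.1 km

Take the compensation level at the base of the deeper column (depth z_c below the surface of column 1) and equate Σ ρ_i t_i down to z_c; mantle fills any gap and the z_c terms cancel.
Column 1: 3.91×2100 + x×2790 + (z_c − 3.91 − x)×3330
Column 2: 2.04×0 + 22.3×2860 + (z_c − 2.04 − 22.3)×3330
The z_c×3330 term appears on both sides and cancels. Collect the known terms of each column as K = Σ(ρt)_known − 3330 × (depth of known layers): K_1 = 8211 − 3330×3.91 = −4809.3; K_2 = 63778 − 3330×(2.04 + 22.3) = −17274.2.
Balance: K_1 − x×(3330 − 2790) = K_2, so x = (K_1 − K_2)/(3330 − 2790) = 12464.9/540 = 23.1 km.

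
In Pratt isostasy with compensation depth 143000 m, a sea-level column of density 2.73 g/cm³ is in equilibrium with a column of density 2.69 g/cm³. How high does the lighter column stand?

ρ_ref D = ρ (D + h) → h = D (ρ_ref − ρ)/ρ.
h = 143000 m × (2.73 − 2.69)/2.69 = 2130 m.

2130 m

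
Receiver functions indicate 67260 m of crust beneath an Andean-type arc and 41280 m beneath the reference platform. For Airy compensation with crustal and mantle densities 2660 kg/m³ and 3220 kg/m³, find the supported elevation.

Excess crust Δ = 67260 m − 41280 m = 25980 m, split between elevation h and root r with h + r = Δ.
Airy balance ρ_c h = (ρ_m − ρ_c) r gives r = h ρ_c/(ρ_m − ρ_c), so h (1 + ρ_c/(ρ_m − ρ_c)) = Δ, i.e. h = Δ (ρ_m − ρ_c)/ρ_m.
h = 25980 m × 560/3220 = 4520 m.

4520 m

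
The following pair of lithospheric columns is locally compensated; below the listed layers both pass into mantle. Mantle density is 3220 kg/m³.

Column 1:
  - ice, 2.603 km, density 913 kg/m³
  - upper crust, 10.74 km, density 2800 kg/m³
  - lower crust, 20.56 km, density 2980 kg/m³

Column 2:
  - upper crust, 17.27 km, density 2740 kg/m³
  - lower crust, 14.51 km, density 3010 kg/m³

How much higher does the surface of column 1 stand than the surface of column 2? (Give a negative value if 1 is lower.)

For any compensation level in the mantle, the mantle terms cancel and isostasy reduces to e = (Σt_1 − Σt_2) − (Σ(ρt)_1 − Σ(ρt)_2) / ρ_m.
Σt_1 = 33.903 km; Σt_2 = 31.78 km; Σ(ρt)_1 = 93717.339; Σ(ρt)_2 = 90994.9 (in km·kg/m³).
e = (33.903 − 31.78) − (93717.339 − 90994.9) / 3220 = 1.28 km.

1.28 km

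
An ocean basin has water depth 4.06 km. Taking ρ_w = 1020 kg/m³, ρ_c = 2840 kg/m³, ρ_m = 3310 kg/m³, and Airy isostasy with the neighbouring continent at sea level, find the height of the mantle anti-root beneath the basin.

By Archimedes' principle applied to the lithosphere: replacing crust with seawater at the top is compensated by replacing crust with mantle at the base: d (ρ_c − ρ_w) = a (ρ_m − ρ_c).
a = d (ρ_c − ρ_w)/(ρ_m − ρ_c) = 4.06 km × 1820/470 = 15.7 km.

15.7 km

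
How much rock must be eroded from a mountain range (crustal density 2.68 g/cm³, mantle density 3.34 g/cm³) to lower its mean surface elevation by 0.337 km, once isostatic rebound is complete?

1.71 km

Net drop Δ = e − u = e − e ρ_c/ρ_m = e (ρ_m − ρ_c)/ρ_m.
e = Δ ρ_m/(ρ_m − ρ_c) = 0.337 km × 3.34/0.66 = 1.71 km.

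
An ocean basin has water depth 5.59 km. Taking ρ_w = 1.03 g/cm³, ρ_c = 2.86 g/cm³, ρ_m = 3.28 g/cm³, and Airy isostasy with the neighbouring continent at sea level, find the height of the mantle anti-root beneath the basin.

24.4 km

Equating mass per unit area of the two columns: replacing crust with seawater at the top is compensated by replacing crust with mantle at the base: d (ρ_c − ρ_w) = a (ρ_m − ρ_c).
a = d (ρ_c − ρ_w)/(ρ_m − ρ_c) = 5.59 km × 1.83/0.42 = 24.4 km.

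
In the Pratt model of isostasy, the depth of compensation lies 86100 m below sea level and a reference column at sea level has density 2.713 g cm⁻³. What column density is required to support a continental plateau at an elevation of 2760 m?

2.63 g cm⁻³

Pratt balance: ρ_ref D = ρ (D + h).
ρ = ρ_ref D/(D + h) = 2.713 × 86100 m/(86100 m + 2760 m) = 2.63 g cm⁻³.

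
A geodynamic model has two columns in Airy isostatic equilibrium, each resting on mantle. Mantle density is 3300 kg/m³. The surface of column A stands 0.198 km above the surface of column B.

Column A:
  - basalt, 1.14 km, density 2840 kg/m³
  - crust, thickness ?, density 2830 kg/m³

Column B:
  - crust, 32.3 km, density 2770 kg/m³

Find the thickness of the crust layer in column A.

36.7 km

Take the compensation level at the base of the deeper column (depth z_c below the surface of column A) and equate Σ ρ_i t_i down to z_c; mantle fills any gap and the z_c terms cancel.
Column A: 1.14×2840 + x×2830 + (z_c − 1.14 − x)×3300
Column B: 0.198×0 + 32.3×2770 + (z_c − 0.198 − 32.3)×3300
The z_c×3300 term appears on both sides and cancels. Collect the known terms of each column as K = Σ(ρt)_known − 3300 × (depth of known layers): K_A = 3237.6 − 3300×1.14 = −524.4; K_B = 89471 − 3300×(0.198 + 32.3) = −17772.4.
Balance: K_A − x×(3300 − 2830) = K_B, so x = (K_A − K_B)/(3300 − 2830) = 17248/470 = 36.7 km.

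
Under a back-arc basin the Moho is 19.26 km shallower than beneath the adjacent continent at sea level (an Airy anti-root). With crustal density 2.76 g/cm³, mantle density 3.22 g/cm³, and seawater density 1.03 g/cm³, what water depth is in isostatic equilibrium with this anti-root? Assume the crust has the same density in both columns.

5.12 km

Replacing a thickness d of crust by seawater at the top must be balanced by replacing crust with mantle at the base: d (ρ_c − ρ_w) = a (ρ_m − ρ_c).
d = a (ρ_m − ρ_c)/(ρ_c − ρ_w) = 19.26 km × 0.46/1.73 = 5.12 km.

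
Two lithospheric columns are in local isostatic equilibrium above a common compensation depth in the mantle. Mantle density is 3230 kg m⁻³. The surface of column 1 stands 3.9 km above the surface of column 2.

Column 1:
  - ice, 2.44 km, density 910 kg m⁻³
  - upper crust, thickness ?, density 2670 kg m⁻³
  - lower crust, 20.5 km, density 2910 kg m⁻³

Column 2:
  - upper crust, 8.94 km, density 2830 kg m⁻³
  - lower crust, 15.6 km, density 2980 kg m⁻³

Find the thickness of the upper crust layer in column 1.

Take the compensation level at the base of the deeper column (depth z_c below the surface of column 1) and equate Σ ρ_i t_i down to z_c; mantle fills any gap and the z_c terms cancel.
Column 1: 2.44×910 + x×2670 + 20.5×2910 + (z_c − 22.94 − x)×3230
Column 2: 3.9×0 + 8.94×2830 + 15.6×2980 + (z_c − 3.9 − 24.54)×3230
The z_c×3230 term appears on both sides and cancels. Collect the known terms of each column as K = Σ(ρt)_known − 3230 × (depth of known layers): K_1 = 61875.4 − 3230×22.94 = −12220.8; K_2 = 71788.2 − 3230×(3.9 + 24.54) = −20073.
Balance: K_1 − x×(3230 − 2670) = K_2, so x = (K_1 − K_2)/(3230 − 2670) = 7852.2/560 = 14 km.

14 km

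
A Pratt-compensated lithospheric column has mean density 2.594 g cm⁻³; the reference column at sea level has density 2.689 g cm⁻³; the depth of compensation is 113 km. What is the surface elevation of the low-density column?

4.14 km

ρ_ref D = ρ (D + h) → h = D (ρ_ref − ρ)/ρ.
h = 113 km × (2.689 − 2.594)/2.594 = 4.14 km.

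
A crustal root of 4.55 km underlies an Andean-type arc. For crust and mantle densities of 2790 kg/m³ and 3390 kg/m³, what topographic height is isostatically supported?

0.978 km

Isostatic balance requires: ρ_c h = (ρ_m − ρ_c) r.
h = r (ρ_m − ρ_c) / ρ_c = 4.55 km × (3390 − 2790) / 2790 = 0.978 km.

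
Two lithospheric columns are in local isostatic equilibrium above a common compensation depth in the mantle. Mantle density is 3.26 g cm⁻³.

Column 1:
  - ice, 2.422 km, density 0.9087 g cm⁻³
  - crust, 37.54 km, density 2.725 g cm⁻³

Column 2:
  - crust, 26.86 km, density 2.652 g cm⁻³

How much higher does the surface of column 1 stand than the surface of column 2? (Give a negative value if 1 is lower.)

2.9 km

For any compensation level in the mantle, the mantle terms cancel and isostasy reduces to e = (Σt_1 − Σt_2) − (Σ(ρt)_1 − Σ(ρt)_2) / ρ_m.
Σt_1 = 39.962 km; Σt_2 = 26.86 km; Σ(ρt)_1 = 104.497371; Σ(ρt)_2 = 71.23272 (in km·g cm⁻³).
e = (39.962 − 26.86) − (104.497371 − 71.23272) / 3.26 = 2.9 km.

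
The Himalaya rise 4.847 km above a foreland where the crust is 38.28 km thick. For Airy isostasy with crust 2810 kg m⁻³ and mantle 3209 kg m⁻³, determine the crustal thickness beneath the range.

Root depth r = h ρ_c / (ρ_m − ρ_c) = 4.847 km × 2810 / 399 = 34.14 km.
Total thickness = T + h + r = 38.28 km + 4.847 km + 34.14 km = 77.3 km.

77.3 km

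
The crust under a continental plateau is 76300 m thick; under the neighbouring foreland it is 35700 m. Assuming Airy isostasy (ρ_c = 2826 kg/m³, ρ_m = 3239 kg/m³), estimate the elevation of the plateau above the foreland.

Excess crust Δ = 76300 m − 35700 m = 40600 m, split between elevation h and root r with h + r = Δ.
Airy balance ρ_c h = (ρ_m − ρ_c) r gives r = h ρ_c/(ρ_m − ρ_c), so h (1 + ρ_c/(ρ_m − ρ_c)) = Δ, i.e. h = Δ (ρ_m − ρ_c)/ρ_m.
h = 40600 m × 413/3239 = 5180 m.

5180 m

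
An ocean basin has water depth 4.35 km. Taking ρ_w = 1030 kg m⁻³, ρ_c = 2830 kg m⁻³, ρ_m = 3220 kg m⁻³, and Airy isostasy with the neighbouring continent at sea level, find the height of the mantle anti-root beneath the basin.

20.1 km

By Archimedes' principle applied to the lithosphere: replacing crust with seawater at the top is compensated by replacing crust with mantle at the base: d (ρ_c − ρ_w) = a (ρ_m − ρ_c).
a = d (ρ_c − ρ_w)/(ρ_m − ρ_c) = 4.35 km × 1800/390 = 20.1 km.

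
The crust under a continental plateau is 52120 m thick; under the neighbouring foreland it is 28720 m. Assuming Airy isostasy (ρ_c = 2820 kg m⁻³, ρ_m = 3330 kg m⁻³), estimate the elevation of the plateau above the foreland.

Excess crust Δ = 52120 m − 28720 m = 23400 m, split between elevation h and root r with h + r = Δ.
Airy balance ρ_c h = (ρ_m − ρ_c) r gives r = h ρ_c/(ρ_m − ρ_c), so h (1 + ρ_c/(ρ_m − ρ_c)) = Δ, i.e. h = Δ (ρ_m − ρ_c)/ρ_m.
h = 23400 m × 510/3330 = 3580 m.

3580 m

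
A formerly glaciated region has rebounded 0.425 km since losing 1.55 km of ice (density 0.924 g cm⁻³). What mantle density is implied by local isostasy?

ρ_m = ρ_ice t / u = 0.924 × 1.55 km/0.425 km = 3.37 g cm⁻³.

3.37 g cm⁻³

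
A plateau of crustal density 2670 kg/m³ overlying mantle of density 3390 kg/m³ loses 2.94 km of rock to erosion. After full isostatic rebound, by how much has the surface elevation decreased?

Rebound u = e ρ_c/ρ_m = 2.94 km × 2670/3390 = 2.316 km.
Net surface drop = e − u = 2.94 km − 2.316 km = e (ρ_m − ρ_c)/ρ_m = 0.624 km.

0.624 km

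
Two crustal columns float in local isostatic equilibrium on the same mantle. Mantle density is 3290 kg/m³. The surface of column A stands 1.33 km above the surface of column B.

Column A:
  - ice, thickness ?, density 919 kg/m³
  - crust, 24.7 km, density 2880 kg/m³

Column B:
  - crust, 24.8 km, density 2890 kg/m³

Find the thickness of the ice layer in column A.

Take the compensation level at the base of the deeper column (depth z_c below the surface of column A) and equate Σ ρ_i t_i down to z_c; mantle fills any gap and the z_c terms cancel.
Column A: x×919 + 24.7×2880 + (z_c − 24.7 − x)×3290
Column B: 1.33×0 + 24.8×2890 + (z_c − 1.33 − 24.8)×3290
The z_c×3290 term appears on both sides and cancels. Collect the known terms of each column as K = Σ(ρt)_known − 3290 × (depth of known layers): K_A = 71136 − 3290×24.7 = −10127; K_B = 71672 − 3290×(1.33 + 24.8) = −14295.7.
Balance: K_A − x×(3290 − 919) = K_B, so x = (K_A − K_B)/(3290 − 919) = 4168.7/2371 = 1.76 km.

1.76 km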